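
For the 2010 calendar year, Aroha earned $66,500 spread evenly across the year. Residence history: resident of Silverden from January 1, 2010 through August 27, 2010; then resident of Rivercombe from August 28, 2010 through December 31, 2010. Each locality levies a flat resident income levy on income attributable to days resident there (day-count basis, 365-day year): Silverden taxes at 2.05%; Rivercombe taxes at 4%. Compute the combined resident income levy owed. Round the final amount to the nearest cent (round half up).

Silverden, January 1 – August 27, 2010: 239 days → $66,500 × 2.05% × 239/365 = $892.6486
Rivercombe, August 28 – December 31, 2010: 126 days → $66,500 × 4% × 126/365 = $918.2466
Total = $1,810.8952

$1,810.90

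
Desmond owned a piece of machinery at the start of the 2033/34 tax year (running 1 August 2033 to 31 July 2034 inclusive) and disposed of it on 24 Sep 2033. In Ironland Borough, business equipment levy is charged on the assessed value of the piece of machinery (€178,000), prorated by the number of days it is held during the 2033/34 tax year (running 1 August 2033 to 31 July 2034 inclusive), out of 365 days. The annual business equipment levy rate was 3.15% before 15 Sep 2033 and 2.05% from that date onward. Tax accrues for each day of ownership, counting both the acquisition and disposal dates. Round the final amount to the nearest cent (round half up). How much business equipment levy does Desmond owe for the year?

€791.25

1 Aug – 14 Sep 2033: 45 days at 3.15% → €178,000 × 3.15% × 45/365 = €691.2740
15 Sep – 24 Sep 2033: 10 days at 2.05% → €178,000 × 2.05% × 10/365 = €99.9726
Total = €791.2466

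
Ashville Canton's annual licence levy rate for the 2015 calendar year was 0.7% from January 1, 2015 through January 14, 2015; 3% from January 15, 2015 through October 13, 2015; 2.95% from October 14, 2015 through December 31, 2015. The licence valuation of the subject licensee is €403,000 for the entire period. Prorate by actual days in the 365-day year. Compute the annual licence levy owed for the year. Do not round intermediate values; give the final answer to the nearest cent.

January 1 – January 14, 2015: 14 days at 0.7% → €403,000 × 0.7% × 14/365 = €108.2027
January 15 – October 13, 2015: 272 days at 3% → €403,000 × 3% × 272/365 = €9,009.5342
October 14 – December 31, 2015: 79 days at 2.95% → €403,000 × 2.95% × 79/365 = €2,573.1274
Total = €11,690.8644

€11,690.86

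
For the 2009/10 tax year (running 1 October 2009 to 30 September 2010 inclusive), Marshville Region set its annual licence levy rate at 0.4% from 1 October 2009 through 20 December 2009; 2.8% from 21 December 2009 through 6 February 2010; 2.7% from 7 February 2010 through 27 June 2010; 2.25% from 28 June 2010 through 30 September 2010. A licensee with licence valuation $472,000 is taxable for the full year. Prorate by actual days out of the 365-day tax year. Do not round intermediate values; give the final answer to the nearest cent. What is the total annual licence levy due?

$9,844.11

1 October – 20 December 2009: 81 days at 0.4% → $472,000 × 0.4% × 81/365 = $418.9808
21 December 2009 – 6 February 2010: 48 days at 2.8% → $472,000 × 2.8% × 48/365 = $1,737.9945
7 February – 27 June 2010: 141 days at 2.7% → $472,000 × 2.7% × 141/365 = $4,923.0247
28 June – 30 September 2010: 95 days at 2.25% → $472,000 × 2.25% × 95/365 = $2,764.1096
Total = $9,844.1096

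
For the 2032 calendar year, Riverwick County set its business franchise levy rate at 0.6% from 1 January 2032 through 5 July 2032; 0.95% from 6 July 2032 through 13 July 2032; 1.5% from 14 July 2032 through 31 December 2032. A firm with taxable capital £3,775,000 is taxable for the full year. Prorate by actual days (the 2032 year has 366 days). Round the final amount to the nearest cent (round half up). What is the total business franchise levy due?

£38,812.36

1 January – 5 July 2032: 187 days at 0.6% → £3,775,000 × 0.6% × 187/366 = £11,572.5410
6 July – 13 July 2032: 8 days at 0.95% → £3,775,000 × 0.95% × 8/366 = £783.8798
14 July – 31 December 2032: 171 days at 1.5% → £3,775,000 × 1.5% × 171/366 = £26,455.9426
Total = £38,812.3634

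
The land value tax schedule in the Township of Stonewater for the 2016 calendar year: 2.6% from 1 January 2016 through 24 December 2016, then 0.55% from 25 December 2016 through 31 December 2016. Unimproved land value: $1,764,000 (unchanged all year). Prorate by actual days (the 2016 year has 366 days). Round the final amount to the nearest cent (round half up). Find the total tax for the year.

1 January – 24 December 2016: 359 days at 2.6% → $1,764,000 × 2.6% × 359/366 = $44,986.8197
25 December – 31 December 2016: 7 days at 0.55% → $1,764,000 × 0.55% × 7/366 = $185.5574
Total = $45,172.3770

$45,172.38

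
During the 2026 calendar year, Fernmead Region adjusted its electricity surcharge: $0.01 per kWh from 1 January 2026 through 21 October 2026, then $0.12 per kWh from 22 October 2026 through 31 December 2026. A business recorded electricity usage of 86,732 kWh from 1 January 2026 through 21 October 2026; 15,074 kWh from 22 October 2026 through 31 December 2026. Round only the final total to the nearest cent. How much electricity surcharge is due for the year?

$2,676.20

1 January – 21 October 2026: 86,732 kWh at $0.01/kWh → $867.32
22 October – 31 December 2026: 15,074 kWh at $0.12/kWh → $1,808.88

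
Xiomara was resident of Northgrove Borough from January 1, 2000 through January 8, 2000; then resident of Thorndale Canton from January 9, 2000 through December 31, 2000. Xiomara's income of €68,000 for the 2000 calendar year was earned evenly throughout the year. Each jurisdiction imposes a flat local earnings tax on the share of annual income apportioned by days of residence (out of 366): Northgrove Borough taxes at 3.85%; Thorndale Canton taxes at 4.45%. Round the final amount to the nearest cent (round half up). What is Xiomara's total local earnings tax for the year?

Northgrove Borough, January 1 – January 8, 2000: 8 days → €68,000 × 3.85% × 8/366 = €57.2240
Thorndale Canton, January 9 – December 31, 2000: 358 days → €68,000 × 4.45% × 358/366 = €2,959.8579
Total = €3,017.0820

€3,017.08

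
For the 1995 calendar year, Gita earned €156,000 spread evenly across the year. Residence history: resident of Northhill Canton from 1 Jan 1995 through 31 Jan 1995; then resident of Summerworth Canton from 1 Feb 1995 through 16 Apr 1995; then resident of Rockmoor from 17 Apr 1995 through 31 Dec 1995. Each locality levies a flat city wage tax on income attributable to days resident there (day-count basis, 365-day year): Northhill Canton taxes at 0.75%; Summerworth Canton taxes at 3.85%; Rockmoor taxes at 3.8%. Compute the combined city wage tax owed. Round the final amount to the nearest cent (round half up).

Northhill Canton, 1 Jan – 31 Jan 1995: 31 days → €156,000 × 0.75% × 31/365 = €99.3699
Summerworth Canton, 1 Feb – 16 Apr 1995: 75 days → €156,000 × 3.85% × 75/365 = €1,234.1096
Rockmoor, 17 Apr – 31 Dec 1995: 259 days → €156,000 × 3.8% × 259/365 = €4,206.4438
Total = €5,539.9233

€5,539.92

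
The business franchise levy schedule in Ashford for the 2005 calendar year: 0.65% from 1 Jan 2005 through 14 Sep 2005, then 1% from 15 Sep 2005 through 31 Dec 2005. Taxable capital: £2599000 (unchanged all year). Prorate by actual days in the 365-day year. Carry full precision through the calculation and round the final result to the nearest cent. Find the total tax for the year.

1 Jan – 14 Sep 2005: 257 days at 0.65% → £2599000 × 0.65% × 257/365 = £11894.8753
15 Sep – 31 Dec 2005: 108 days at 1% → £2599000 × 1% × 108/365 = £7690.1918
Total = £19585.0671

£19585.07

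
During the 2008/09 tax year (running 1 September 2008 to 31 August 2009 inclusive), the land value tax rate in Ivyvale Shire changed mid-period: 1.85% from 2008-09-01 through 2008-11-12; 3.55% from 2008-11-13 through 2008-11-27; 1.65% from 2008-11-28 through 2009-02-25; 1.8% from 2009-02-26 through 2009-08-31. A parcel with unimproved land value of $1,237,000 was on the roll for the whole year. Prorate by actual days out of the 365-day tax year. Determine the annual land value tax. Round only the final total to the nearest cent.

2008-09-01 to 2008-11-12: 73 days at 1.85% → $1,237,000 × 1.85% × 73/365 = $4,576.9000
2008-11-13 to 2008-11-27: 15 days at 3.55% → $1,237,000 × 3.55% × 15/365 = $1,804.6644
2008-11-28 to 2009-02-25: 90 days at 1.65% → $1,237,000 × 1.65% × 90/365 = $5,032.7260
2009-02-26 to 2009-08-31: 187 days at 1.8% → $1,237,000 × 1.8% × 187/365 = $11,407.5123
Total = $22,821.8027

$22,821.80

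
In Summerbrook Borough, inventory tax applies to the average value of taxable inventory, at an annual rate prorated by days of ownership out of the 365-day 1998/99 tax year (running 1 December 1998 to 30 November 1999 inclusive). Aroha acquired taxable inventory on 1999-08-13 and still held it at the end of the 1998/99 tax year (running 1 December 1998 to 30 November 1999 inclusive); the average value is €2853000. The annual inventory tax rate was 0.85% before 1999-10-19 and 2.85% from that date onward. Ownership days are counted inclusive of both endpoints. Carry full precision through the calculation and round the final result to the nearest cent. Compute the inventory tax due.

1999-08-13 to 1999-10-18: 67 days at 0.85% → €2853000 × 0.85% × 67/365 = €4451.4616
1999-10-19 to 1999-11-30: 43 days at 2.85% → €2853000 × 2.85% × 43/365 = €9579.0452
Total = €14030.5068

€14030.51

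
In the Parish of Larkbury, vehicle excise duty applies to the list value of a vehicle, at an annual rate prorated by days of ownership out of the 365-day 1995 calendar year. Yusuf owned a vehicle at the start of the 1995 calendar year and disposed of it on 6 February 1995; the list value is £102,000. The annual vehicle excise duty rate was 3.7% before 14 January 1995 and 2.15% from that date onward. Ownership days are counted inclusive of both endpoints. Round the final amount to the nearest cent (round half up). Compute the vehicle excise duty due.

1 January – 13 January 1995: 13 days at 3.7% → £102,000 × 3.7% × 13/365 = £134.4164
14 January – 6 February 1995: 24 days at 2.15% → £102,000 × 2.15% × 24/365 = £144.1973
Total = £278.6137

£278.61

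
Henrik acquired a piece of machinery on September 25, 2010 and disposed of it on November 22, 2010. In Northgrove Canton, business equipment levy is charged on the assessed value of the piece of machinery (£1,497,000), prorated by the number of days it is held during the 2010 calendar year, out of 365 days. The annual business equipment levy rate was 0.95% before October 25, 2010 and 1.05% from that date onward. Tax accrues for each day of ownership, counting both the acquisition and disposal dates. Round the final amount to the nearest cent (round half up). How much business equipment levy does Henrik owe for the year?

September 25 – October 24, 2010: 30 days at 0.95% → £1,497,000 × 0.95% × 30/365 = £1,168.8904
October 25 – November 22, 2010: 29 days at 1.05% → £1,497,000 × 1.05% × 29/365 = £1,248.8671
Total = £2,417.7575

£2,417.76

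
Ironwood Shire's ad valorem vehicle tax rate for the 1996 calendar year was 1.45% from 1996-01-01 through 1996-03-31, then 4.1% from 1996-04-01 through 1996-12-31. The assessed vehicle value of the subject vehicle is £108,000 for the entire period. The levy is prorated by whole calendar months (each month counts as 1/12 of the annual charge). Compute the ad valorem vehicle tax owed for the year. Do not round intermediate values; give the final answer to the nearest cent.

£3,712.50

1996-01-01 to 1996-03-31: 3 months at 1.45% → £108,000 × 1.45% × 3/12 = £391.5000
1996-04-01 to 1996-12-31: 9 months at 4.1% → £108,000 × 4.1% × 9/12 = £3,321.0000
Total = £3,712.5000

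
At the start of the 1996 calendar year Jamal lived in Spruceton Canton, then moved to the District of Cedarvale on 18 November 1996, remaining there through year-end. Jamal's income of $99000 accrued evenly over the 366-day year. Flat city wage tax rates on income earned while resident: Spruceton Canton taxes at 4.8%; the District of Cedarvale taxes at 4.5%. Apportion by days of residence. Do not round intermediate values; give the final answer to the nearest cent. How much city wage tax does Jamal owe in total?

$4716.30

Spruceton Canton, 1 January – 17 November 1996: 322 days → $99000 × 4.8% × 322/366 = $4180.7213
The District of Cedarvale, 18 November – 31 December 1996: 44 days → $99000 × 4.5% × 44/366 = $535.5738
Total = $4716.2951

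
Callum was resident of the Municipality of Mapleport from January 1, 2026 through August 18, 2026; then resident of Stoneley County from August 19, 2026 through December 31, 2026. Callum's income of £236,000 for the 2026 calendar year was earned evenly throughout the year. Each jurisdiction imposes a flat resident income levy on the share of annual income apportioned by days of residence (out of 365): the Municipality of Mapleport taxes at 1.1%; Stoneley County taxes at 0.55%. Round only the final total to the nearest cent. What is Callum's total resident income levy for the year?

£2,115.92

The Municipality of Mapleport, January 1 – August 18, 2026: 230 days → £236,000 × 1.1% × 230/365 = £1,635.8356
Stoneley County, August 19 – December 31, 2026: 135 days → £236,000 × 0.55% × 135/365 = £480.0822
Total = £2,115.9178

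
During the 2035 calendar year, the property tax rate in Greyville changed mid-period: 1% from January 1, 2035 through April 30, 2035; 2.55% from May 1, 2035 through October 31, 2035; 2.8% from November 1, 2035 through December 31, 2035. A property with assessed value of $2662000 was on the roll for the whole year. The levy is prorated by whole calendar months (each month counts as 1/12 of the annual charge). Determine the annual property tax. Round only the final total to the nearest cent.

January 1 – April 30, 2035: 4 months at 1% → $2662000 × 1% × 4/12 = $8873.3333
May 1 – October 31, 2035: 6 months at 2.55% → $2662000 × 2.55% × 6/12 = $33940.5000
November 1 – December 31, 2035: 2 months at 2.8% → $2662000 × 2.8% × 2/12 = $12422.6667
Total = $55236.5000

$55236.50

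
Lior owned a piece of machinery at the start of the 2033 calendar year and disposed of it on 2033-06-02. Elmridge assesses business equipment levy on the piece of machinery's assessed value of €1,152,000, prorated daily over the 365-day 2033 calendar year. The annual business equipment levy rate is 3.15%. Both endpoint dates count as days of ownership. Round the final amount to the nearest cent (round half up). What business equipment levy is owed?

€15,211.13

Days held (2033-01-01 to 2033-06-02): 153 out of 365
Tax = €1,152,000 × 3.15% × 153/365 = €15,211.1342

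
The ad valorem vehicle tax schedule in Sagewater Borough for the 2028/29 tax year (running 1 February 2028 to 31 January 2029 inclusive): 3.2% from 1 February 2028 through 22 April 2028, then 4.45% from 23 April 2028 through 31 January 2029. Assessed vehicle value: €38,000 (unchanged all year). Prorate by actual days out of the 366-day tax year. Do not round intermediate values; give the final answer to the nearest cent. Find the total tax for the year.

1 February – 22 April 2028: 82 days at 3.2% → €38,000 × 3.2% × 82/366 = €272.4372
23 April 2028 – 31 January 2029: 284 days at 4.45% → €38,000 × 4.45% × 284/366 = €1,312.1421
Total = €1,584.5792

€1,584.58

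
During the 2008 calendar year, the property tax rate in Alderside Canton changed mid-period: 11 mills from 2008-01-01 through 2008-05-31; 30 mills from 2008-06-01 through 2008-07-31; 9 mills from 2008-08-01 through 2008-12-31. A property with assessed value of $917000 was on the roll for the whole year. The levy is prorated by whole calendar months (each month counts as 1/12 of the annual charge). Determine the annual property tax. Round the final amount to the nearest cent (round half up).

2008-01-01 to 2008-05-31: 5 months at 11 mills → $917000 × 1.1% × 5/12 = $4202.9167
2008-06-01 to 2008-07-31: 2 months at 30 mills → $917000 × 3% × 2/12 = $4585.0000
2008-08-01 to 2008-12-31: 5 months at 9 mills → $917000 × 0.9% × 5/12 = $3438.7500
Total = $12226.6667

$12226.67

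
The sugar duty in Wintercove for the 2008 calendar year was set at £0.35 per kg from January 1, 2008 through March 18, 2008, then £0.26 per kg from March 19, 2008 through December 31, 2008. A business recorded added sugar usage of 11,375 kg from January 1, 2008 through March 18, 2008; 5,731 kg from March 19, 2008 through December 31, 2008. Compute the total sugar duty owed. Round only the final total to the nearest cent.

£5,471.31

January 1 – March 18, 2008: 11,375 kg at £0.35/kg → £3,981.25
March 19 – December 31, 2008: 5,731 kg at £0.26/kg → £1,490.06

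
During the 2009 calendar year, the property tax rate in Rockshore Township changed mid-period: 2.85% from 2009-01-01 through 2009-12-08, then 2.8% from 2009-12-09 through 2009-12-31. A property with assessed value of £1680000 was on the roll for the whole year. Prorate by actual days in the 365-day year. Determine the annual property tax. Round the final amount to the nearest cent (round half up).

2009-01-01 to 2009-12-08: 342 days at 2.85% → £1680000 × 2.85% × 342/365 = £44862.9041
2009-12-09 to 2009-12-31: 23 days at 2.8% → £1680000 × 2.8% × 23/365 = £2964.1644
Total = £47827.0685

£47827.07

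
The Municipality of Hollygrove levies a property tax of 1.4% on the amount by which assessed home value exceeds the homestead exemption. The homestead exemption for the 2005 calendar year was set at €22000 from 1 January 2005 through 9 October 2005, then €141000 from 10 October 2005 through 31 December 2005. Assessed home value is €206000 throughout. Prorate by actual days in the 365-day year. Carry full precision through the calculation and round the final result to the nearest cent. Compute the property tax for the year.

€2197.16

1 January – 9 October 2005: 282 days, exemption €22000 → (€206000 − €22000) × 1.4% × 282/365 = €1990.2247
10 October – 31 December 2005: 83 days, exemption €141000 → (€206000 − €141000) × 1.4% × 83/365 = €206.9315
Total = €2197.1562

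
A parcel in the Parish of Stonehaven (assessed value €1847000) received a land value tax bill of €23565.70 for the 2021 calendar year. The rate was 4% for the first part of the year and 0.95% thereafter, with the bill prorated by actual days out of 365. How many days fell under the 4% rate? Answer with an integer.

Let d = days at the first rate; then 365 − d days at the second rate.
€1847000 × [4%·d + 0.95%·(365−d)] / 365 = €23565.70
Solving gives d = 39, so the new rate took effect on 9 Feb 2021.

39 days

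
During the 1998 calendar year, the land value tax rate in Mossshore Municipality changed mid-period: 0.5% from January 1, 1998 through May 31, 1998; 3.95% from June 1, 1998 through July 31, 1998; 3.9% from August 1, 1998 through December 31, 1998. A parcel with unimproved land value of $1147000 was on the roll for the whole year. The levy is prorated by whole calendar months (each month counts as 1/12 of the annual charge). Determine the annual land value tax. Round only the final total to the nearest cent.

January 1 – May 31, 1998: 5 months at 0.5% → $1147000 × 0.5% × 5/12 = $2389.5833
June 1 – July 31, 1998: 2 months at 3.95% → $1147000 × 3.95% × 2/12 = $7551.0833
August 1 – December 31, 1998: 5 months at 3.9% → $1147000 × 3.9% × 5/12 = $18638.7500
Total = $28579.4167

$28579.42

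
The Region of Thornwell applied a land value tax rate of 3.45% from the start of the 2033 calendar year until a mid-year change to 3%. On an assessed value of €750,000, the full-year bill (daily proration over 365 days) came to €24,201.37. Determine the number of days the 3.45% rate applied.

Let d = days at the first rate; then 365 − d days at the second rate.
€750,000 × [3.45%·d + 3%·(365−d)] / 365 = €24,201.37
Solving gives d = 184, so the new rate took effect on 4 Jul 2033.

184 days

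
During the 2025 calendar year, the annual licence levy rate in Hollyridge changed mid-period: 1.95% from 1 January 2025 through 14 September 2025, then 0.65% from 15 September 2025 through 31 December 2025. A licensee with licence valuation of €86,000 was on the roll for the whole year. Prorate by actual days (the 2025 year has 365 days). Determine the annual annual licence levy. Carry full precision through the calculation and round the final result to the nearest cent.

1 January – 14 September 2025: 257 days at 1.95% → €86,000 × 1.95% × 257/365 = €1,180.7918
15 September – 31 December 2025: 108 days at 0.65% → €86,000 × 0.65% × 108/365 = €165.4027
Total = €1,346.1945

€1,346.19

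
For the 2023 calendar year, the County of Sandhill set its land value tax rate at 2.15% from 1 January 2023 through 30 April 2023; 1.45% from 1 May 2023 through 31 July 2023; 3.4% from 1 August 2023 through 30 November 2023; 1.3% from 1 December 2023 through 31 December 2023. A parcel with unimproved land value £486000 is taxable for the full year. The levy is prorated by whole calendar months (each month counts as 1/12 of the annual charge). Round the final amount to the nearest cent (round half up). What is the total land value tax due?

1 January – 30 April 2023: 4 months at 2.15% → £486000 × 2.15% × 4/12 = £3483.0000
1 May – 31 July 2023: 3 months at 1.45% → £486000 × 1.45% × 3/12 = £1761.7500
1 August – 30 November 2023: 4 months at 3.4% → £486000 × 3.4% × 4/12 = £5508.0000
1 December – 31 December 2023: 1 month at 1.3% → £486000 × 1.3% × 1/12 = £526.5000
Total = £11279.2500

£11279.25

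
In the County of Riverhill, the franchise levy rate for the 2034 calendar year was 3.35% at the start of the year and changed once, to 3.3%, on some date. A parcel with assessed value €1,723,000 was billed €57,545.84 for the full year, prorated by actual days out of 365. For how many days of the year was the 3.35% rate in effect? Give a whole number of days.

291 days

Let d = days at the first rate; then 365 − d days at the second rate.
€1,723,000 × [3.35%·d + 3.3%·(365−d)] / 365 = €57,545.84
Solving gives d = 291, so the new rate took effect on 19 Oct 2034.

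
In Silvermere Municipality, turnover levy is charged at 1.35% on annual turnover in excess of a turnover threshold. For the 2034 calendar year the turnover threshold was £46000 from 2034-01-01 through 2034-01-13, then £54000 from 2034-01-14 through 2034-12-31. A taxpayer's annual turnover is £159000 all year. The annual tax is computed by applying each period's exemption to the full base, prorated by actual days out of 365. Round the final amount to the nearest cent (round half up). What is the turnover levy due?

£1421.35

2034-01-01 to 2034-01-13: 13 days, exemption £46000 → (£159000 − £46000) × 1.35% × 13/365 = £54.3329
2034-01-14 to 2034-12-31: 352 days, exemption £54000 → (£159000 − £54000) × 1.35% × 352/365 = £1367.0137
Total = £1421.3466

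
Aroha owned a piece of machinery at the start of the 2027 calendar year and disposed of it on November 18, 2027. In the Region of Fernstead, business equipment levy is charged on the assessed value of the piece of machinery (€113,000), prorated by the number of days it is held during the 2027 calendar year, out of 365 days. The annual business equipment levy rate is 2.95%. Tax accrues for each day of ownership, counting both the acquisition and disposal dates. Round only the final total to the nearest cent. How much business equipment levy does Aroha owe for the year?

€2,940.79

Days held (January 1 – November 18, 2027): 322 out of 365
Tax = €113,000 × 2.95% × 322/365 = €2,940.7863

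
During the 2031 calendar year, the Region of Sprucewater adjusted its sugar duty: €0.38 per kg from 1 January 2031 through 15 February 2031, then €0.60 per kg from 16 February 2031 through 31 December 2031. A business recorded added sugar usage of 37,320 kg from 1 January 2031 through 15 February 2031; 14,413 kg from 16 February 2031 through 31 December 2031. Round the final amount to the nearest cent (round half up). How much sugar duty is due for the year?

1 January – 15 February 2031: 37,320 kg at €0.38/kg → €14181.60
16 February – 31 December 2031: 14,413 kg at €0.60/kg → €8647.80

€22829.40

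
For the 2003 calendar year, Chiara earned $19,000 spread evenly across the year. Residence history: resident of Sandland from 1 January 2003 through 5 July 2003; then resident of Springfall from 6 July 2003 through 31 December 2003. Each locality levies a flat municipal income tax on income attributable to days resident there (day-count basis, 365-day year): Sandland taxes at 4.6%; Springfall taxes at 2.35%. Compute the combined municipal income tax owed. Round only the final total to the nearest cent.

Sandland, 1 January – 5 July 2003: 186 days → $19,000 × 4.6% × 186/365 = $445.3808
Springfall, 6 July – 31 December 2003: 179 days → $19,000 × 2.35% × 179/365 = $218.9685
Total = $664.3493

$664.35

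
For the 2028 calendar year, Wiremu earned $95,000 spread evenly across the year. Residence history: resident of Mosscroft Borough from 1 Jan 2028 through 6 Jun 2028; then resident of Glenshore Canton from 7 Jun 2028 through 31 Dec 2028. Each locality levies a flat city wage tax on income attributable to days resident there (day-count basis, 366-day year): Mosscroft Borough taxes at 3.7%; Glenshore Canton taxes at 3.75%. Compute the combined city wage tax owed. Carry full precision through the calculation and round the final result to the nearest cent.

$3,541.99

Mosscroft Borough, 1 Jan – 6 Jun 2028: 158 days → $95,000 × 3.7% × 158/366 = $1,517.4044
Glenshore Canton, 7 Jun – 31 Dec 2028: 208 days → $95,000 × 3.75% × 208/366 = $2,024.5902
Total = $3,541.9945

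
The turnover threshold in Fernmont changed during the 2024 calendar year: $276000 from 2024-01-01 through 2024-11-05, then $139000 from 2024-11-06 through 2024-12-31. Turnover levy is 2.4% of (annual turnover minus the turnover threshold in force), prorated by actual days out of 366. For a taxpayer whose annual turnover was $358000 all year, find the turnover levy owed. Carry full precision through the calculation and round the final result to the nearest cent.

2024-01-01 to 2024-11-05: 310 days, exemption $276000 → ($358000 − $276000) × 2.4% × 310/366 = $1666.8852
2024-11-06 to 2024-12-31: 56 days, exemption $139000 → ($358000 − $139000) × 2.4% × 56/366 = $804.1967
Total = $2471.0820

$2471.08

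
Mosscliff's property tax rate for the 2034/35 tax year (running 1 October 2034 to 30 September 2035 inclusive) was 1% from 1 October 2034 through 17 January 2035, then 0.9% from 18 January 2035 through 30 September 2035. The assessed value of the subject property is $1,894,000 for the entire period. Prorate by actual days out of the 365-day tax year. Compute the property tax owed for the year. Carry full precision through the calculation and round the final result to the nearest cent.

1 October 2034 – 17 January 2035: 109 days at 1% → $1,894,000 × 1% × 109/365 = $5,656.0548
18 January – 30 September 2035: 256 days at 0.9% → $1,894,000 × 0.9% × 256/365 = $11,955.5507
Total = $17,611.6055

$17,611.61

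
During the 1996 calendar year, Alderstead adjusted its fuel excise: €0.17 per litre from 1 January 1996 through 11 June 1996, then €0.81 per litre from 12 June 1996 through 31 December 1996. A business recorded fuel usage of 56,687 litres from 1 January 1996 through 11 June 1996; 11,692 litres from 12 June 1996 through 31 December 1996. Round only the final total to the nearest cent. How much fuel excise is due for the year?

€19,107.31

1 January – 11 June 1996: 56,687 litres at €0.17/litre → €9,636.79
12 June – 31 December 1996: 11,692 litres at €0.81/litre → €9,470.52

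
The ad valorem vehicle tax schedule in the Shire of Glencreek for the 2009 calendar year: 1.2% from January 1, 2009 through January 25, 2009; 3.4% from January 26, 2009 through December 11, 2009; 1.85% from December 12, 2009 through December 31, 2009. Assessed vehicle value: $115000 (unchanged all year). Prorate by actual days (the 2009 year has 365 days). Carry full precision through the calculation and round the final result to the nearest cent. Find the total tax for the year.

January 1 – January 25, 2009: 25 days at 1.2% → $115000 × 1.2% × 25/365 = $94.5205
January 26 – December 11, 2009: 320 days at 3.4% → $115000 × 3.4% × 320/365 = $3427.9452
December 12 – December 31, 2009: 20 days at 1.85% → $115000 × 1.85% × 20/365 = $116.5753
Total = $3639.0411

$3639.04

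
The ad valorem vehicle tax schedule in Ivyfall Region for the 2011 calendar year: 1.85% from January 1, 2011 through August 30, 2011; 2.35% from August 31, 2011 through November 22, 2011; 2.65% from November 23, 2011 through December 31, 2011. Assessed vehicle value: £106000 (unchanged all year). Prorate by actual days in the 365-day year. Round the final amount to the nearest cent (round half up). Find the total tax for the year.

£2173.58

January 1 – August 30, 2011: 242 days at 1.85% → £106000 × 1.85% × 242/365 = £1300.1699
August 31 – November 22, 2011: 84 days at 2.35% → £106000 × 2.35% × 84/365 = £573.2712
November 23 – December 31, 2011: 39 days at 2.65% → £106000 × 2.65% × 39/365 = £300.1397
Total = £2173.5808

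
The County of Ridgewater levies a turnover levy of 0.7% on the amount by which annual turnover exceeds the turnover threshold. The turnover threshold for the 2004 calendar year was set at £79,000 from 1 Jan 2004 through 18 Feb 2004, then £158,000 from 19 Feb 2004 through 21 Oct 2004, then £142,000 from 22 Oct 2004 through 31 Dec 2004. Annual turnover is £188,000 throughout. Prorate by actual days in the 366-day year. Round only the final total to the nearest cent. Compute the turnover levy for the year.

£305.76

1 Jan – 18 Feb 2004: 49 days, exemption £79,000 → (£188,000 − £79,000) × 0.7% × 49/366 = £102.1503
19 Feb – 21 Oct 2004: 246 days, exemption £158,000 → (£188,000 − £158,000) × 0.7% × 246/366 = £141.1475
22 Oct – 31 Dec 2004: 71 days, exemption £142,000 → (£188,000 − £142,000) × 0.7% × 71/366 = £62.4645
Total = £305.7623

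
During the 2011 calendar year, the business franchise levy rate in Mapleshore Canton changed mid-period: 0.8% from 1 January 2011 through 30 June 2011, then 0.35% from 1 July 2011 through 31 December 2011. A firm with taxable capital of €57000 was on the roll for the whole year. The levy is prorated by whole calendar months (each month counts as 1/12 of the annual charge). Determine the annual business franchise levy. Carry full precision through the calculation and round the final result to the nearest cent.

1 January – 30 June 2011: 6 months at 0.8% → €57000 × 0.8% × 6/12 = €228.0000
1 July – 31 December 2011: 6 months at 0.35% → €57000 × 0.35% × 6/12 = €99.7500
Total = €327.7500

€327.75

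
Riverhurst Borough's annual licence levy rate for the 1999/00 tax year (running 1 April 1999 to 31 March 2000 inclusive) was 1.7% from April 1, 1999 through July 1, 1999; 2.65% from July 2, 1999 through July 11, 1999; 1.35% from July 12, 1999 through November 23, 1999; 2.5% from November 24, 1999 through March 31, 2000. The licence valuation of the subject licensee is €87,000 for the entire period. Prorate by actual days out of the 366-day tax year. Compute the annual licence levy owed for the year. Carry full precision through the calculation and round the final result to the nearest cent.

April 1 – July 1, 1999: 92 days at 1.7% → €87,000 × 1.7% × 92/366 = €371.7705
July 2 – July 11, 1999: 10 days at 2.65% → €87,000 × 2.65% × 10/366 = €62.9918
July 12 – November 23, 1999: 135 days at 1.35% → €87,000 × 1.35% × 135/366 = €433.2172
November 24, 1999 – March 31, 2000: 129 days at 2.5% → €87,000 × 2.5% × 129/366 = €766.5984
Total = €1,634.5779

€1,634.58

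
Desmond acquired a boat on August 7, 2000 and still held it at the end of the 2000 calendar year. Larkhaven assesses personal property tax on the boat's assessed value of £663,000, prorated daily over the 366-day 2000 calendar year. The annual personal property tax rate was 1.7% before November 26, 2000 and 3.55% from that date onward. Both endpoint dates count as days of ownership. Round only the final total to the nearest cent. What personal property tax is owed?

August 7 – November 25, 2000: 111 days at 1.7% → £663,000 × 1.7% × 111/366 = £3,418.2541
November 26 – December 31, 2000: 36 days at 3.55% → £663,000 × 3.55% × 36/366 = £2,315.0656
Total = £5,733.3197

£5,733.32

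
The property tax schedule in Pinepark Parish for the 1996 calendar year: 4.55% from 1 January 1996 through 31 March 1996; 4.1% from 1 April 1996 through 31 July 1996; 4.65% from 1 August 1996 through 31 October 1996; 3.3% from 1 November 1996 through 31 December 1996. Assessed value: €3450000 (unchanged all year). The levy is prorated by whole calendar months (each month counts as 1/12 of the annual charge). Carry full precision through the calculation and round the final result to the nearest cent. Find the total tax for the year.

1 January – 31 March 1996: 3 months at 4.55% → €3450000 × 4.55% × 3/12 = €39243.7500
1 April – 31 July 1996: 4 months at 4.1% → €3450000 × 4.1% × 4/12 = €47150.0000
1 August – 31 October 1996: 3 months at 4.65% → €3450000 × 4.65% × 3/12 = €40106.2500
1 November – 31 December 1996: 2 months at 3.3% → €3450000 × 3.3% × 2/12 = €18975.0000
Total = €145475.0000

€145475.00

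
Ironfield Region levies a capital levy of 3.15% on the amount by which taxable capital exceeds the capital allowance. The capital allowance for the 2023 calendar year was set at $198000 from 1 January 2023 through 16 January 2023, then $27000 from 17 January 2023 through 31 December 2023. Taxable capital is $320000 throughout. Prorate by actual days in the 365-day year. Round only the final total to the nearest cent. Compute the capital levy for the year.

1 January – 16 January 2023: 16 days, exemption $198000 → ($320000 − $198000) × 3.15% × 16/365 = $168.4603
17 January – 31 December 2023: 349 days, exemption $27000 → ($320000 − $27000) × 3.15% × 349/365 = $8824.9192
Total = $8993.3795

$8993.38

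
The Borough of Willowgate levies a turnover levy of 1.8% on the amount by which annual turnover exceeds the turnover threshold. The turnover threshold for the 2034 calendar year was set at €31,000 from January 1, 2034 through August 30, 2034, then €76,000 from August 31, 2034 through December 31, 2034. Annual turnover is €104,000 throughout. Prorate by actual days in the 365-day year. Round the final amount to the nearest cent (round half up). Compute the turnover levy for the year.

€1,041.04

January 1 – August 30, 2034: 242 days, exemption €31,000 → (€104,000 − €31,000) × 1.8% × 242/365 = €871.2000
August 31 – December 31, 2034: 123 days, exemption €76,000 → (€104,000 − €76,000) × 1.8% × 123/365 = €169.8411
Total = €1,041.0411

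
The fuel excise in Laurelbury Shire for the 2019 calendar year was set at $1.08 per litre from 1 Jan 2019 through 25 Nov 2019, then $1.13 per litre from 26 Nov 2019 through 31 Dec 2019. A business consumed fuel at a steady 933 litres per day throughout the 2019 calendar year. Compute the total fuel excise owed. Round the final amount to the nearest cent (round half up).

1 Jan – 25 Nov 2019: 329 days × 933 litres/day = 306,957 litres at $1.08/litre → $331513.56
26 Nov – 31 Dec 2019: 36 days × 933 litres/day = 33,588 litres at $1.13/litre → $37954.44

$369468.00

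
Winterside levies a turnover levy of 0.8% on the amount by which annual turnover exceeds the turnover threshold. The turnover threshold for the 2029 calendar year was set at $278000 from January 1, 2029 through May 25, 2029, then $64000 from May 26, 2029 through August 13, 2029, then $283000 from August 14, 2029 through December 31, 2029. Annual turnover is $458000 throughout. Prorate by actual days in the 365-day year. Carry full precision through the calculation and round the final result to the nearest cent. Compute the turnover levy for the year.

January 1 – May 25, 2029: 145 days, exemption $278000 → ($458000 − $278000) × 0.8% × 145/365 = $572.0548
May 26 – August 13, 2029: 80 days, exemption $64000 → ($458000 − $64000) × 0.8% × 80/365 = $690.8493
August 14 – December 31, 2029: 140 days, exemption $283000 → ($458000 − $283000) × 0.8% × 140/365 = $536.9863
Total = $1799.8904

$1799.89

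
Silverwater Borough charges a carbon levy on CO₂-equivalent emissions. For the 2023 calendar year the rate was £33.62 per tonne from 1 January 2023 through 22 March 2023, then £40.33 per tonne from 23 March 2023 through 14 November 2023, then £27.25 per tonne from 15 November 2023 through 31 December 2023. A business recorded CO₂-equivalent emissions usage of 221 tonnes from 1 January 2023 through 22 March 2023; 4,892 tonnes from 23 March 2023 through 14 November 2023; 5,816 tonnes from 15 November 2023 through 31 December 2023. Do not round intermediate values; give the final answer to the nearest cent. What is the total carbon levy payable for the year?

1 January – 22 March 2023: 221 tonnes at £33.62/tonne → £7,430.02
23 March – 14 November 2023: 4,892 tonnes at £40.33/tonne → £197,294.36
15 November – 31 December 2023: 5,816 tonnes at £27.25/tonne → £158,486.00

£363,210.38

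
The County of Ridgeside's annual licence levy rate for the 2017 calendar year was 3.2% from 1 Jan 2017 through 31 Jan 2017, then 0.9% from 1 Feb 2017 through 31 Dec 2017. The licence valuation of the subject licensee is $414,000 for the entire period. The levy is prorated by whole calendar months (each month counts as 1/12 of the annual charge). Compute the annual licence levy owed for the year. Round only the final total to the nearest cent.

$4,519.50

1 Jan – 31 Jan 2017: 1 month at 3.2% → $414,000 × 3.2% × 1/12 = $1,104.0000
1 Feb – 31 Dec 2017: 11 months at 0.9% → $414,000 × 0.9% × 11/12 = $3,415.5000
Total = $4,519.5000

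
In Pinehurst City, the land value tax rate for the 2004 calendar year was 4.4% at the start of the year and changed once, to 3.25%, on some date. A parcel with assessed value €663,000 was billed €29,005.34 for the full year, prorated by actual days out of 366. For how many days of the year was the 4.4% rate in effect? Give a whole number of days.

358 days

Let d = days at the first rate; then 366 − d days at the second rate.
€663,000 × [4.4%·d + 3.25%·(366−d)] / 366 = €29,005.34
Solving gives d = 358, so the new rate took effect on December 24, 2004.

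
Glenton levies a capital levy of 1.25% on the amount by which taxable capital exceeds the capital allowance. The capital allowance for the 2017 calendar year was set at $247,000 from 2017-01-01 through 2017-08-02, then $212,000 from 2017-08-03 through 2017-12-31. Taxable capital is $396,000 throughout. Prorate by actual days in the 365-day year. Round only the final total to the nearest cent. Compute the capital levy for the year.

2017-01-01 to 2017-08-02: 214 days, exemption $247,000 → ($396,000 − $247,000) × 1.25% × 214/365 = $1,091.9863
2017-08-03 to 2017-12-31: 151 days, exemption $212,000 → ($396,000 − $212,000) × 1.25% × 151/365 = $951.5068
Total = $2,043.4932

$2,043.49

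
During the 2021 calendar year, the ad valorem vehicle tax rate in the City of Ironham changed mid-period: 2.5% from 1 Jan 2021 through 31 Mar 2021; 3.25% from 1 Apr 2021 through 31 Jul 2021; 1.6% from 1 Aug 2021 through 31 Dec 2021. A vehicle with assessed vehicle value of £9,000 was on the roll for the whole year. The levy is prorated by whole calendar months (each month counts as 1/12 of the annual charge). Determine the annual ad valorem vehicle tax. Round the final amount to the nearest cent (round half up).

£213.75

1 Jan – 31 Mar 2021: 3 months at 2.5% → £9,000 × 2.5% × 3/12 = £56.2500
1 Apr – 31 Jul 2021: 4 months at 3.25% → £9,000 × 3.25% × 4/12 = £97.5000
1 Aug – 31 Dec 2021: 5 months at 1.6% → £9,000 × 1.6% × 5/12 = £60.0000
Total = £213.7500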